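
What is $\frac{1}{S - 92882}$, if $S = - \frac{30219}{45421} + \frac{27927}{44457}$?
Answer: $- \frac{23210131}{2155804249310} \approx -1.0766 \cdot 10^{-5}$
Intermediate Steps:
$S = - \frac{861768}{23210131}$ ($S = \left(-30219\right) \frac{1}{45421} + 27927 \cdot \frac{1}{44457} = - \frac{30219}{45421} + \frac{321}{511} = - \frac{861768}{23210131} \approx -0.037129$)
$\frac{1}{S - 92882} = \frac{1}{- \frac{861768}{23210131} - 92882} = \frac{1}{- \frac{2155804249310}{23210131}} = - \frac{23210131}{2155804249310}$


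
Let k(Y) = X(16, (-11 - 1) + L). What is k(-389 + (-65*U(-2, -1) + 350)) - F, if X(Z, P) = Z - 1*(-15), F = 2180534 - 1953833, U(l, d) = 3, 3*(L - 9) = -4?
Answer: -226670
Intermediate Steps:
L = 23/3 (L = 9 + (1/3)*(-4) = 9 - 4/3 = 23/3 ≈ 7.6667)
F = 226701
X(Z, P) = 15 + Z (X(Z, P) = Z + 15 = 15 + Z)
k(Y) = 31 (k(Y) = 15 + 16 = 31)
k(-389 + (-65*U(-2, -1) + 350)) - F = 31 - 1*226701 = 31 - 226701 = -226670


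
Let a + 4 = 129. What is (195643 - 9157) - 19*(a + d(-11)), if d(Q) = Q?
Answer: 184320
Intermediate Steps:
a = 125 (a = -4 + 129 = 125)
(195643 - 9157) - 19*(a + d(-11)) = (195643 - 9157) - 19*(125 - 11) = 186486 - 19*114 = 186486 - 2166 = 184320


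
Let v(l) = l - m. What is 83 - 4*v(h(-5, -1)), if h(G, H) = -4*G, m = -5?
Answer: -17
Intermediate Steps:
v(l) = 5 + l (v(l) = l - 1*(-5) = l + 5 = 5 + l)
83 - 4*v(h(-5, -1)) = 83 - 4*(5 - 4*(-5)) = 83 - 4*(5 + 20) = 83 - 4*25 = 83 - 100 = -17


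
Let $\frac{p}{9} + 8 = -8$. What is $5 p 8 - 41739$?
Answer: $-47499$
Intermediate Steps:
$p = -144$ ($p = -72 + 9 \left(-8\right) = -72 - 72 = -144$)
$5 p 8 - 41739 = 5 \left(-144\right) 8 - 41739 = \left(-720\right) 8 - 41739 = -5760 - 41739 = -47499$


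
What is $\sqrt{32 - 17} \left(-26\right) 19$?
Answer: $- 494 \sqrt{15} \approx -1913.3$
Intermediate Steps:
$\sqrt{32 - 17} \left(-26\right) 19 = \sqrt{15} \left(-26\right) 19 = - 26 \sqrt{15} \cdot 19 = - 494 \sqrt{15}$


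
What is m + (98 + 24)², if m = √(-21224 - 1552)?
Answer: 14884 + 2*I*√5694 ≈ 14884.0 + 150.92*I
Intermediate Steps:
m = 2*I*√5694 (m = √(-22776) = 2*I*√5694 ≈ 150.92*I)
m + (98 + 24)² = 2*I*√5694 + (98 + 24)² = 2*I*√5694 + 122² = 2*I*√5694 + 14884 = 14884 + 2*I*√5694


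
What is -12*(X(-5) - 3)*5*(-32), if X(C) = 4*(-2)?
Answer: -21120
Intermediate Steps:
X(C) = -8
-12*(X(-5) - 3)*5*(-32) = -12*(-8 - 3)*5*(-32) = -(-132)*5*(-32) = -12*(-55)*(-32) = 660*(-32) = -21120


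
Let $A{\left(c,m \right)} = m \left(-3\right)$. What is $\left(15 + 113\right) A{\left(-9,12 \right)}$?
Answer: $-4608$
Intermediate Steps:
$A{\left(c,m \right)} = - 3 m$
$\left(15 + 113\right) A{\left(-9,12 \right)} = \left(15 + 113\right) \left(\left(-3\right) 12\right) = 128 \left(-36\right) = -4608$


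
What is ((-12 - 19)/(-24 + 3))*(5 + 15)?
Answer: 620/21 ≈ 29.524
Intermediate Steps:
((-12 - 19)/(-24 + 3))*(5 + 15) = -31/(-21)*20 = -31*(-1/21)*20 = (31/21)*20 = 620/21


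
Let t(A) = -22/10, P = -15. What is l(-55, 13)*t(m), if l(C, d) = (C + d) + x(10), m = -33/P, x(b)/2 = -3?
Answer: 528/5 ≈ 105.60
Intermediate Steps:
x(b) = -6 (x(b) = 2*(-3) = -6)
m = 11/5 (m = -33/(-15) = -33*(-1/15) = 11/5 ≈ 2.2000)
l(C, d) = -6 + C + d (l(C, d) = (C + d) - 6 = -6 + C + d)
t(A) = -11/5 (t(A) = -22*⅒ = -11/5)
l(-55, 13)*t(m) = (-6 - 55 + 13)*(-11/5) = -48*(-11/5) = 528/5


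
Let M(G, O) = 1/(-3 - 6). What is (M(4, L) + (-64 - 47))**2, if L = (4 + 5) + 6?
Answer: 1000000/81 ≈ 12346.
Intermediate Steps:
L = 15 (L = 9 + 6 = 15)
M(G, O) = -1/9 (M(G, O) = 1/(-9) = -1/9)
(M(4, L) + (-64 - 47))**2 = (-1/9 + (-64 - 47))**2 = (-1/9 - 111)**2 = (-1000/9)**2 = 1000000/81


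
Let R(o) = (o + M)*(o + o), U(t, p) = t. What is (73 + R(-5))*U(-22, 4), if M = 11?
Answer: -286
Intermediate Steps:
R(o) = 2*o*(11 + o) (R(o) = (o + 11)*(o + o) = (11 + o)*(2*o) = 2*o*(11 + o))
(73 + R(-5))*U(-22, 4) = (73 + 2*(-5)*(11 - 5))*(-22) = (73 + 2*(-5)*6)*(-22) = (73 - 60)*(-22) = 13*(-22) = -286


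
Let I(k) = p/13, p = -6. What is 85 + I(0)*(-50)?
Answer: 1405/13 ≈ 108.08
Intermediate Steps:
I(k) = -6/13
85 + I(0)*(-50) = 85 - 6/13*(-50) = 85 + 300/13 = 1405/13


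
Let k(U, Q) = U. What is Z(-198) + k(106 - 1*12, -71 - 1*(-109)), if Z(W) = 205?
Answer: 299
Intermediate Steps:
Z(-198) + k(106 - 1*12, -71 - 1*(-109)) = 205 + (106 - 1*12) = 205 + (106 - 12) = 205 + 94 = 299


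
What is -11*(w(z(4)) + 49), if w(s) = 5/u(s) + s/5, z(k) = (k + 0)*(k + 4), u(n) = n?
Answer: -97779/160 ≈ -611.12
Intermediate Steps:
z(k) = k*(4 + k)
w(s) = 5/s + s/5
-11*(w(z(4)) + 49) = -11*((5/((4*(4 + 4))) + (4*(4 + 4))/5) + 49) = -11*((5/((4*8)) + (4*8)/5) + 49) = -11*((5/32 + (⅕)*32) + 49) = -11*((5*(1/32) + 32/5) + 49) = -11*((5/32 + 32/5) + 49) = -11*(1049/160 + 49) = -11*8889/160 = -97779/160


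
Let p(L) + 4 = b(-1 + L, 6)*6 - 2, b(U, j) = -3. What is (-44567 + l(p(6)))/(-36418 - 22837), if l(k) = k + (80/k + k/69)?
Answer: 3077033/4088595 ≈ 0.75259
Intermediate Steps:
p(L) = -24 (p(L) = -4 + (-3*6 - 2) = -4 + (-18 - 2) = -4 - 20 = -24)
l(k) = 80/k + 70*k/69 (l(k) = k + (80/k + k*(1/69)) = k + (80/k + k/69) = 80/k + 70*k/69)
(-44567 + l(p(6)))/(-36418 - 22837) = (-44567 + (80/(-24) + (70/69)*(-24)))/(-36418 - 22837) = (-44567 + (80*(-1/24) - 560/23))/(-59255) = (-44567 + (-10/3 - 560/23))*(-1/59255) = (-44567 - 1910/69)*(-1/59255) = -3077033/69*(-1/59255) = 3077033/4088595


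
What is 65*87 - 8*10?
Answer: 5575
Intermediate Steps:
65*87 - 8*10 = 5655 - 80 = 5575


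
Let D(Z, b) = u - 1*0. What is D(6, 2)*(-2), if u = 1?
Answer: -2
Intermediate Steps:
D(Z, b) = 1 (D(Z, b) = 1 - 1*0 = 1 + 0 = 1)
D(6, 2)*(-2) = 1*(-2) = -2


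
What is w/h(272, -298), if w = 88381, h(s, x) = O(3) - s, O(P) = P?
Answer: -88381/269 ≈ -328.55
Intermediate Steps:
h(s, x) = 3 - s
w/h(272, -298) = 88381/(3 - 1*272) = 88381/(3 - 272) = 88381/(-269) = 88381*(-1/269) = -88381/269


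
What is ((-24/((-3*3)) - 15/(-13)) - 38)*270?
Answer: -119970/13 ≈ -9228.5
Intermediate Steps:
((-24/((-3*3)) - 15/(-13)) - 38)*270 = ((-24/(-9) - 15*(-1/13)) - 38)*270 = ((-24*(-1/9) + 15/13) - 38)*270 = ((8/3 + 15/13) - 38)*270 = (149/39 - 38)*270 = -1333/39*270 = -119970/13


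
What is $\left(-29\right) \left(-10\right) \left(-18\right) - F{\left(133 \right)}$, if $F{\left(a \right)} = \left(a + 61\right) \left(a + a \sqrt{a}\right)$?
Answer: $-31022 - 25802 \sqrt{133} \approx -3.2859 \cdot 10^{5}$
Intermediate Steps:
$F{\left(a \right)} = \left(61 + a\right) \left(a + a^{\frac{3}{2}}\right)$
$\left(-29\right) \left(-10\right) \left(-18\right) - F{\left(133 \right)} = \left(-29\right) \left(-10\right) \left(-18\right) - \left(133^{2} + 133^{\frac{5}{2}} + 61 \cdot 133 + 61 \cdot 133^{\frac{3}{2}}\right) = 290 \left(-18\right) - \left(17689 + 17689 \sqrt{133} + 8113 + 61 \cdot 133 \sqrt{133}\right) = -5220 - \left(17689 + 17689 \sqrt{133} + 8113 + 8113 \sqrt{133}\right) = -5220 - \left(25802 + 25802 \sqrt{133}\right) = -31022 - 25802 \sqrt{133}$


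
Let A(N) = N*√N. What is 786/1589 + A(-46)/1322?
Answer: 786/1589 - 23*I*√46/661 ≈ 0.49465 - 0.236*I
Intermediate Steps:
A(N) = N^(3/2)
786/1589 + A(-46)/1322 = 786/1589 + (-46)^(3/2)/1322 = 786*(1/1589) - 46*I*√46*(1/1322) = 786/1589 - 23*I*√46/661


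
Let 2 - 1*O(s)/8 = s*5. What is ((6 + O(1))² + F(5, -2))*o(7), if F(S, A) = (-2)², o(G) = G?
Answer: 2296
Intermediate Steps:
F(S, A) = 4
O(s) = 16 - 40*s (O(s) = 16 - 8*s*5 = 16 - 40*s)
((6 + O(1))² + F(5, -2))*o(7) = ((6 + (16 - 40*1))² + 4)*7 = ((6 + (16 - 40))² + 4)*7 = ((6 - 24)² + 4)*7 = ((-18)² + 4)*7 = (324 + 4)*7 = 328*7 = 2296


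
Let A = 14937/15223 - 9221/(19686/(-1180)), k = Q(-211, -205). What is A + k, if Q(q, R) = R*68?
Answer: -154292566523/11526153 ≈ -13386.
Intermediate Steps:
Q(q, R) = 68*R
k = -13940 (k = 68*(-205) = -13940)
A = 6382006297/11526153 (A = 14937*(1/15223) - 9221/(19686*(-1/1180)) = 1149/1171 - 9221/(-9843/590) = 1149/1171 - 9221*(-590/9843) = 1149/1171 + 5440390/9843 = 6382006297/11526153 ≈ 553.70)
A + k = 6382006297/11526153 - 13940 = -154292566523/11526153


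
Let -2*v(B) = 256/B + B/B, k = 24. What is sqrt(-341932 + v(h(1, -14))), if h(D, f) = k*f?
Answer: I*sqrt(603168258)/42 ≈ 584.75*I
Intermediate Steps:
h(D, f) = 24*f
v(B) = -1/2 - 128/B (v(B) = -(256/B + B/B)/2 = -(256/B + 1)/2 = -(1 + 256/B)/2 = -1/2 - 128/B)
sqrt(-341932 + v(h(1, -14))) = sqrt(-341932 + (-256 - 24*(-14))/(2*((24*(-14))))) = sqrt(-341932 + (1/2)*(-256 - 1*(-336))/(-336)) = sqrt(-341932 + (1/2)*(-1/336)*(-256 + 336)) = sqrt(-341932 + (1/2)*(-1/336)*80) = sqrt(-341932 - 5/42) = sqrt(-14361149/42) = I*sqrt(603168258)/42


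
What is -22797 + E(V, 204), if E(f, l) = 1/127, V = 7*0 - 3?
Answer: -2895218/127 ≈ -22797.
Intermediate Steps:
V = -3 (V = 0 - 3 = -3)
E(f, l) = 1/127
-22797 + E(V, 204) = -22797 + 1/127 = -2895218/127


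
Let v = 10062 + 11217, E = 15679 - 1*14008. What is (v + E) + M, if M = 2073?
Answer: 25023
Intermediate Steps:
E = 1671 (E = 15679 - 14008 = 1671)
v = 21279
(v + E) + M = (21279 + 1671) + 2073 = 22950 + 2073 = 25023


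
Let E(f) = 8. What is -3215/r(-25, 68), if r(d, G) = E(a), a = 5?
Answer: -3215/8 ≈ -401.88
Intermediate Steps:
r(d, G) = 8
-3215/r(-25, 68) = -3215/8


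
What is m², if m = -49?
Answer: 2401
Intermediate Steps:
m² = (-49)² = 2401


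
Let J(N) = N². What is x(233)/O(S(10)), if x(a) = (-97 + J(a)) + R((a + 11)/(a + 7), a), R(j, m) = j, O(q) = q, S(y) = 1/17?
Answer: 55276877/60 ≈ 9.2128e+5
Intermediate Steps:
S(y) = 1/17
x(a) = -97 + a² + (11 + a)/(7 + a) (x(a) = (-97 + a²) + (a + 11)/(a + 7) = (-97 + a²) + (11 + a)/(7 + a) = -97 + a² + (11 + a)/(7 + a))
x(233)/O(S(10)) = ((11 + 233 + (-97 + 233²)*(7 + 233))/(7 + 233))/(1/17) = ((11 + 233 + (-97 + 54289)*240)/240)*17 = ((11 + 233 + 54192*240)/240)*17 = ((11 + 233 + 13006080)/240)*17 = ((1/240)*13006324)*17 = (3251581/60)*17 = 55276877/60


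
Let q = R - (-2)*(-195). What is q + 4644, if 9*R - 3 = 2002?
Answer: 40291/9 ≈ 4476.8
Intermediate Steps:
R = 2005/9 (R = ⅓ + (⅑)*2002 = ⅓ + 2002/9 = 2005/9 ≈ 222.78)
q = -1505/9 (q = 2005/9 - (-2)*(-195) = 2005/9 - 1*390 = 2005/9 - 390 = -1505/9 ≈ -167.22)
q + 4644 = -1505/9 + 4644 = 40291/9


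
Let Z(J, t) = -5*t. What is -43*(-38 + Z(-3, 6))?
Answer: 2924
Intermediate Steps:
-43*(-38 + Z(-3, 6)) = -43*(-38 - 5*6) = -43*(-38 - 30) = -43*(-68) = 2924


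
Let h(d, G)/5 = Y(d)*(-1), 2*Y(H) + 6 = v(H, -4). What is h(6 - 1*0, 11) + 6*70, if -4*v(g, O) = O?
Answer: 865/2 ≈ 432.50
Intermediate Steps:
v(g, O) = -O/4
Y(H) = -5/2 (Y(H) = -3 + (-¼*(-4))/2 = -3 + (½)*1 = -3 + ½ = -5/2)
h(d, G) = 25/2 (h(d, G) = 5*(-5/2*(-1)) = 5*(5/2) = 25/2)
h(6 - 1*0, 11) + 6*70 = 25/2 + 6*70 = 25/2 + 420 = 865/2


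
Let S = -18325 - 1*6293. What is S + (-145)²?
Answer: -3593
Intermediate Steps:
S = -24618 (S = -18325 - 6293 = -24618)
S + (-145)² = -24618 + (-145)² = -24618 + 21025 = -3593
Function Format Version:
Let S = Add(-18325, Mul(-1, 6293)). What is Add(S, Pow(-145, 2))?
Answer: -3593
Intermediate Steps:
S = -24618 (S = Add(-18325, -6293) = -24618)
Add(S, Pow(-145, 2)) = Add(-24618, Pow(-145, 2)) = Add(-24618, 21025) = -3593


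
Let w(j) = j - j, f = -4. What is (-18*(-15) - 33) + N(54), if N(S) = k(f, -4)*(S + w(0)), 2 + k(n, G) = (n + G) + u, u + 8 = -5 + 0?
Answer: -1005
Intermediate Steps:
w(j) = 0
u = -13 (u = -8 + (-5 + 0) = -8 - 5 = -13)
k(n, G) = -15 + G + n (k(n, G) = -2 + ((n + G) - 13) = -2 + ((G + n) - 13) = -2 + (-13 + G + n) = -15 + G + n)
N(S) = -23*S (N(S) = (-15 - 4 - 4)*(S + 0) = -23*S)
(-18*(-15) - 33) + N(54) = (-18*(-15) - 33) - 23*54 = (270 - 33) - 1242 = 237 - 1242 = -1005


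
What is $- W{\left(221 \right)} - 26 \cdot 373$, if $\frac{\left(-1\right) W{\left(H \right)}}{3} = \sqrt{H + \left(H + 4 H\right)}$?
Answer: $-9698 + 3 \sqrt{1326} \approx -9588.8$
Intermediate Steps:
$W{\left(H \right)} = - 3 \sqrt{6} \sqrt{H}$ ($W{\left(H \right)} = - 3 \sqrt{H + \left(H + 4 H\right)} = - 3 \sqrt{H + 5 H} = - 3 \sqrt{6 H} = - 3 \sqrt{6} \sqrt{H}$)
$- W{\left(221 \right)} - 26 \cdot 373 = - \left(-3\right) \sqrt{6} \sqrt{221} - 26 \cdot 373 = - \left(-3\right) \sqrt{1326} - 9698 = 3 \sqrt{1326} - 9698 = -9698 + 3 \sqrt{1326}$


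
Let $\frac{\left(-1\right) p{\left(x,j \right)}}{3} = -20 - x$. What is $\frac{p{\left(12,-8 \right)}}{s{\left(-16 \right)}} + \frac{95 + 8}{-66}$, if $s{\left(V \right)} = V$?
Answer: $- \frac{499}{66} \approx -7.5606$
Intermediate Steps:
$p{\left(x,j \right)} = 60 + 3 x$ ($p{\left(x,j \right)} = - 3 \left(-20 - x\right) = 60 + 3 x$)
$\frac{p{\left(12,-8 \right)}}{s{\left(-16 \right)}} + \frac{95 + 8}{-66} = \frac{60 + 3 \cdot 12}{-16} + \frac{95 + 8}{-66} = \left(60 + 36\right) \left(- \frac{1}{16}\right) + 103 \left(- \frac{1}{66}\right) = 96 \left(- \frac{1}{16}\right) - \frac{103}{66} = -6 - \frac{103}{66} = - \frac{499}{66}$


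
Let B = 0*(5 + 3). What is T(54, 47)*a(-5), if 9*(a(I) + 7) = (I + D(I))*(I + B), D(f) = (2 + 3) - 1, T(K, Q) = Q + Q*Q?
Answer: -43616/3 ≈ -14539.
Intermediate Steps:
T(K, Q) = Q + Q²
D(f) = 4 (D(f) = 5 - 1 = 4)
B = 0 (B = 0*8 = 0)
a(I) = -7 + I*(4 + I)/9 (a(I) = -7 + ((I + 4)*(I + 0))/9 = -7 + ((4 + I)*I)/9 = -7 + (I*(4 + I))/9 = -7 + I*(4 + I)/9)
T(54, 47)*a(-5) = (47*(1 + 47))*(-7 + (⅑)*(-5)² + (4/9)*(-5)) = (47*48)*(-7 + (⅑)*25 - 20/9) = 2256*(-7 + 25/9 - 20/9) = 2256*(-58/9) = -43616/3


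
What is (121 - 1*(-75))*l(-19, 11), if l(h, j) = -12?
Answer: -2352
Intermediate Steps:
(121 - 1*(-75))*l(-19, 11) = (121 - 1*(-75))*(-12) = (121 + 75)*(-12) = 196*(-12) = -2352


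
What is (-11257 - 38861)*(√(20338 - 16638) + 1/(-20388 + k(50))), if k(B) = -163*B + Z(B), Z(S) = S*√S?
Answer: 357566871/203573111 - 501180*√37 + 3132375*√2/203573111 ≈ -3.0486e+6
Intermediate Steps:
Z(S) = S^(3/2)
k(B) = B^(3/2) - 163*B (k(B) = -163*B + B^(3/2) = B^(3/2) - 163*B)
(-11257 - 38861)*(√(20338 - 16638) + 1/(-20388 + k(50))) = (-11257 - 38861)*(√(20338 - 16638) + 1/(-20388 + (50^(3/2) - 163*50))) = -50118*(√3700 + 1/(-20388 + (250*√2 - 8150))) = -50118*(10*√37 + 1/(-20388 + (-8150 + 250*√2))) = -50118*(10*√37 + 1/(-28538 + 250*√2)) = -50118*(1/(-28538 + 250*√2) + 10*√37) = -501180*√37 - 50118/(-28538 + 250*√2)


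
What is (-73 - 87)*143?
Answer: -22880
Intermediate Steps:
(-73 - 87)*143 = -160*143 = -22880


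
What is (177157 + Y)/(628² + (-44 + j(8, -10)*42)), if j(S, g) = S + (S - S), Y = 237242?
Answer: 414399/394676 ≈ 1.0500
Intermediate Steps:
j(S, g) = S (j(S, g) = S + 0 = S)
(177157 + Y)/(628² + (-44 + j(8, -10)*42)) = (177157 + 237242)/(628² + (-44 + 8*42)) = 414399/(394384 + (-44 + 336)) = 414399/(394384 + 292) = 414399/394676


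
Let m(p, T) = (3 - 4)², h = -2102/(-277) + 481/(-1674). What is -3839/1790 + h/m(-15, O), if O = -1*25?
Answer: 1069982017/207504855 ≈ 5.1564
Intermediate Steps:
h = 3385511/463698 (h = -2102*(-1/277) + 481*(-1/1674) = 2102/277 - 481/1674 = 3385511/463698 ≈ 7.3011)
O = -25
m(p, T) = 1 (m(p, T) = (-1)² = 1)
-3839/1790 + h/m(-15, O) = -3839/1790 + (3385511/463698)/1 = -3839*1/1790 + (3385511/463698)*1 = -3839/1790 + 3385511/463698 = 1069982017/207504855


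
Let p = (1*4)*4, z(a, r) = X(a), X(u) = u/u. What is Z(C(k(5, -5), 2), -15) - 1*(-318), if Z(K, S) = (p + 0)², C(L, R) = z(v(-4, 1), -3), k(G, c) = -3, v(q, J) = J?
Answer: 574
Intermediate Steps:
X(u) = 1
z(a, r) = 1
p = 16 (p = 4*4 = 16)
C(L, R) = 1
Z(K, S) = 256 (Z(K, S) = (16 + 0)² = 16² = 256)
Z(C(k(5, -5), 2), -15) - 1*(-318) = 256 - 1*(-318) = 256 + 318 = 574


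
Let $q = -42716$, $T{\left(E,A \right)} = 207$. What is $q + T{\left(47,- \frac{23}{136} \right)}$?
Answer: $-42509$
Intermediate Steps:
$q + T{\left(47,- \frac{23}{136} \right)} = -42716 + 207 = -42509$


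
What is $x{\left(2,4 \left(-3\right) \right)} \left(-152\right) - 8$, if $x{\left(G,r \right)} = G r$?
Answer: $3640$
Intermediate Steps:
$x{\left(2,4 \left(-3\right) \right)} \left(-152\right) - 8 = 2 \cdot 4 \left(-3\right) \left(-152\right) - 8 = 2 \left(-12\right) \left(-152\right) - 8 = \left(-24\right) \left(-152\right) - 8 = 3648 - 8 = 3640$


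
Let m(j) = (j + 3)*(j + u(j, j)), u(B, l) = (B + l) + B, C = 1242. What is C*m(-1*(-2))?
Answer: 49680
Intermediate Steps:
u(B, l) = l + 2*B
m(j) = 4*j*(3 + j) (m(j) = (j + 3)*(j + (j + 2*j)) = (3 + j)*(j + 3*j) = (3 + j)*(4*j) = 4*j*(3 + j))
C*m(-1*(-2)) = 1242*(4*(-1*(-2))*(3 - 1*(-2))) = 1242*(4*2*(3 + 2)) = 1242*(4*2*5) = 1242*40 = 49680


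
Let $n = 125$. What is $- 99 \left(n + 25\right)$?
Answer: $-14850$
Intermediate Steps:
$- 99 \left(n + 25\right) = - 99 \left(125 + 25\right) = \left(-99\right) 150 = -14850$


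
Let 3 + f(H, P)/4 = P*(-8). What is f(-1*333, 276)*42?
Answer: -371448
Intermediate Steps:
f(H, P) = -12 - 32*P (f(H, P) = -12 + 4*(P*(-8)) = -12 + 4*(-8*P) = -12 - 32*P)
f(-1*333, 276)*42 = (-12 - 32*276)*42 = (-12 - 8832)*42 = -8844*42 = -371448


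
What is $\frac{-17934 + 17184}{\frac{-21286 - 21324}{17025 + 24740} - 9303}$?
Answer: $\frac{6264750}{77716481} \approx 0.08061$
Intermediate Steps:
$\frac{-17934 + 17184}{\frac{-21286 - 21324}{17025 + 24740} - 9303} = - \frac{750}{- \frac{42610}{41765} - 9303} = - \frac{750}{\left(-42610\right) \frac{1}{41765} - 9303} = - \frac{750}{- \frac{8522}{8353} - 9303} = - \frac{750}{- \frac{77716481}{8353}} = \left(-750\right) \left(- \frac{8353}{77716481}\right) = \frac{6264750}{77716481}$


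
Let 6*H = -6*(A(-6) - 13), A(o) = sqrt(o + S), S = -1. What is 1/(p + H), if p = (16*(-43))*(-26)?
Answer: 17901/320445808 + I*sqrt(7)/320445808 ≈ 5.5863e-5 + 8.2565e-9*I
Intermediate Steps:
A(o) = sqrt(-1 + o) (A(o) = sqrt(o - 1) = sqrt(-1 + o))
H = 13 - I*sqrt(7) (H = (-6*(sqrt(-1 - 6) - 13))/6 = (-6*(sqrt(-7) - 13))/6 = (-6*(I*sqrt(7) - 13))/6 = (-6*(-13 + I*sqrt(7)))/6 = (78 - 6*I*sqrt(7))/6 = 13 - I*sqrt(7) ≈ 13.0 - 2.6458*I)
p = 17888 (p = -688*(-26) = 17888)
1/(p + H) = 1/(17888 + (13 - I*sqrt(7))) = 1/(17901 - I*sqrt(7))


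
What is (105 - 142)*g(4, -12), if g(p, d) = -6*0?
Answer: 0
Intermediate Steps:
g(p, d) = 0
(105 - 142)*g(4, -12) = (105 - 142)*0 = -37*0 = 0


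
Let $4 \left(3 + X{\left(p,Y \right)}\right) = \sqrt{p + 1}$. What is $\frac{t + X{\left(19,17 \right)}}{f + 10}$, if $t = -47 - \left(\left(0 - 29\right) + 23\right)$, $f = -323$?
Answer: $\frac{44}{313} - \frac{\sqrt{5}}{626} \approx 0.137$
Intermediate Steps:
$X{\left(p,Y \right)} = -3 + \frac{\sqrt{1 + p}}{4}$ ($X{\left(p,Y \right)} = -3 + \frac{\sqrt{p + 1}}{4} = -3 + \frac{\sqrt{1 + p}}{4}$)
$t = -41$ ($t = -47 - \left(-29 + 23\right) = -47 - -6 = -47 + 6 = -41$)
$\frac{t + X{\left(19,17 \right)}}{f + 10} = \frac{-41 - \left(3 - \frac{\sqrt{1 + 19}}{4}\right)}{-323 + 10} = \frac{-41 - \left(3 - \frac{\sqrt{20}}{4}\right)}{-313} = \left(-41 - \left(3 - \frac{2 \sqrt{5}}{4}\right)\right) \left(- \frac{1}{313}\right) = \left(-41 - \left(3 - \frac{\sqrt{5}}{2}\right)\right) \left(- \frac{1}{313}\right) = \left(-44 + \frac{\sqrt{5}}{2}\right) \left(- \frac{1}{313}\right) = \frac{44}{313} - \frac{\sqrt{5}}{626}$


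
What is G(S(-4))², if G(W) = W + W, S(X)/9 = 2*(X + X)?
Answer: 82944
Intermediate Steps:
S(X) = 36*X (S(X) = 9*(2*(X + X)) = 9*(2*(2*X)) = 9*(4*X) = 36*X)
G(W) = 2*W
G(S(-4))² = (2*(36*(-4)))² = (2*(-144))² = (-288)² = 82944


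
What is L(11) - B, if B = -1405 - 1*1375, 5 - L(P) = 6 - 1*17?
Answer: 2796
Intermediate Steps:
L(P) = 16 (L(P) = 5 - (6 - 1*17) = 5 - (6 - 17) = 5 - 1*(-11) = 5 + 11 = 16)
B = -2780 (B = -1405 - 1375 = -2780)
L(11) - B = 16 - 1*(-2780) = 16 + 2780 = 2796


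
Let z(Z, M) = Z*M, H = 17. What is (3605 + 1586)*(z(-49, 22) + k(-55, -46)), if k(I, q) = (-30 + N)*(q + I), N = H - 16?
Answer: 9608541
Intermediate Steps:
N = 1 (N = 17 - 16 = 1)
k(I, q) = -29*I - 29*q (k(I, q) = (-30 + 1)*(q + I) = -29*(I + q) = -29*I - 29*q)
z(Z, M) = M*Z
(3605 + 1586)*(z(-49, 22) + k(-55, -46)) = (3605 + 1586)*(22*(-49) + (-29*(-55) - 29*(-46))) = 5191*(-1078 + (1595 + 1334)) = 5191*(-1078 + 2929) = 5191*1851 = 9608541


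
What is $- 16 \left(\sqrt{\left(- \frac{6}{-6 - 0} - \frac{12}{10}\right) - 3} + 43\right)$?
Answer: $-688 - \frac{64 i \sqrt{5}}{5} \approx -688.0 - 28.622 i$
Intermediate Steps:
$- 16 \left(\sqrt{\left(- \frac{6}{-6 - 0} - \frac{12}{10}\right) - 3} + 43\right) = - 16 \left(\sqrt{\left(- \frac{6}{-6 + 0} - \frac{6}{5}\right) - 3} + 43\right) = - 16 \left(\sqrt{\left(- \frac{6}{-6} - \frac{6}{5}\right) - 3} + 43\right) = - 16 \left(\sqrt{\left(\left(-6\right) \left(- \frac{1}{6}\right) - \frac{6}{5}\right) - 3} + 43\right) = - 16 \left(\sqrt{\left(1 - \frac{6}{5}\right) - 3} + 43\right) = - 16 \left(\sqrt{- \frac{1}{5} - 3} + 43\right) = - 16 \left(\sqrt{- \frac{16}{5}} + 43\right) = - 16 \left(\frac{4 i \sqrt{5}}{5} + 43\right) = - 16 \left(43 + \frac{4 i \sqrt{5}}{5}\right) = -688 - \frac{64 i \sqrt{5}}{5}$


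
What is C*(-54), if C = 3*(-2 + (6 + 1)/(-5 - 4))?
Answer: 450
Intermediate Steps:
C = -25/3 (C = 3*(-2 + 7/(-9)) = 3*(-2 + 7*(-⅑)) = 3*(-2 - 7/9) = 3*(-25/9) = -25/3 ≈ -8.3333)
C*(-54) = -25/3*(-54) = 450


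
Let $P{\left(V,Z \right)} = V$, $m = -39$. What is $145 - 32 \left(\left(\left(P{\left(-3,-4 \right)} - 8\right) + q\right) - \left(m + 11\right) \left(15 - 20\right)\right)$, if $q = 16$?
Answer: $4465$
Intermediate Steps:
$145 - 32 \left(\left(\left(P{\left(-3,-4 \right)} - 8\right) + q\right) - \left(m + 11\right) \left(15 - 20\right)\right) = 145 - 32 \left(\left(\left(-3 - 8\right) + 16\right) - \left(-39 + 11\right) \left(15 - 20\right)\right) = 145 - 32 \left(\left(-11 + 16\right) - \left(-28\right) \left(-5\right)\right) = 145 - 32 \left(5 - 140\right) = 145 - -4320 = 145 + 4320 = 4465$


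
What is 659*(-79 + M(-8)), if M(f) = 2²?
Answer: -49425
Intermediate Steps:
M(f) = 4
659*(-79 + M(-8)) = 659*(-79 + 4) = 659*(-75) = -49425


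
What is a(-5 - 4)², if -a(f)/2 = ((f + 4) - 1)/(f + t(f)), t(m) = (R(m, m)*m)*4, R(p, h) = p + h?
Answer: 16/45369 ≈ 0.00035266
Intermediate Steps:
R(p, h) = h + p
t(m) = 8*m² (t(m) = ((m + m)*m)*4 = ((2*m)*m)*4 = (2*m²)*4 = 8*m²)
a(f) = -2*(3 + f)/(f + 8*f²) (a(f) = -2*((f + 4) - 1)/(f + 8*f²) = -2*((4 + f) - 1)/(f + 8*f²) = -2*(3 + f)/(f + 8*f²))
a(-5 - 4)² = (2*(-3 - (-5 - 4))/((-5 - 4)*(1 + 8*(-5 - 4))))² = (2*(-3 - 1*(-9))/(-9*(1 + 8*(-9))))² = (2*(-⅑)*(-3 + 9)/(1 - 72))² = (2*(-⅑)*6/(-71))² = (2*(-⅑)*(-1/71)*6)² = (4/213)² = 16/45369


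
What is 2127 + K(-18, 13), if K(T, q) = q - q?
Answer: 2127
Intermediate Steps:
K(T, q) = 0
2127 + K(-18, 13) = 2127 + 0 = 2127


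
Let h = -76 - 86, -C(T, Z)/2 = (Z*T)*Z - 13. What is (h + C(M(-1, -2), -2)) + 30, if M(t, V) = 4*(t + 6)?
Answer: -266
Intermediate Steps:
M(t, V) = 24 + 4*t (M(t, V) = 4*(6 + t) = 24 + 4*t)
C(T, Z) = 26 - 2*T*Z² (C(T, Z) = -2*((Z*T)*Z - 13) = -2*((T*Z)*Z - 13) = -2*(T*Z² - 13) = -2*(-13 + T*Z²) = 26 - 2*T*Z²)
h = -162
(h + C(M(-1, -2), -2)) + 30 = (-162 + (26 - 2*(24 + 4*(-1))*(-2)²)) + 30 = (-162 + (26 - 2*(24 - 4)*4)) + 30 = (-162 + (26 - 2*20*4)) + 30 = (-162 + (26 - 160)) + 30 = (-162 - 134) + 30 = -296 + 30 = -266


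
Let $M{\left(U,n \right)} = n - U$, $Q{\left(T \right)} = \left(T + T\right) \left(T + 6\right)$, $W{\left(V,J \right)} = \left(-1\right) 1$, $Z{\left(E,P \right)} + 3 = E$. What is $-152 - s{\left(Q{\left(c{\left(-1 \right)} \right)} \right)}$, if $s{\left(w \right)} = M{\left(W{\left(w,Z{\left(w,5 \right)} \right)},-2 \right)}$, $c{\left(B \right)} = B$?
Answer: $-151$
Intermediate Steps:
$Z{\left(E,P \right)} = -3 + E$
$W{\left(V,J \right)} = -1$
$Q{\left(T \right)} = 2 T \left(6 + T\right)$
$s{\left(w \right)} = -1$ ($s{\left(w \right)} = -2 - -1 = -2 + 1 = -1$)
$-152 - s{\left(Q{\left(c{\left(-1 \right)} \right)} \right)} = -152 - -1 = -152 + 1 = -151$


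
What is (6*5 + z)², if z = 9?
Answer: 1521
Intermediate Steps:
(6*5 + z)² = (6*5 + 9)² = (30 + 9)² = 39² = 1521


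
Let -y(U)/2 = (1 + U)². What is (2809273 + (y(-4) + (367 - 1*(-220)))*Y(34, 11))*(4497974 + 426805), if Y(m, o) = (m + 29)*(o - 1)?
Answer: 15600434203797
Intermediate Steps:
Y(m, o) = (-1 + o)*(29 + m) (Y(m, o) = (29 + m)*(-1 + o) = (-1 + o)*(29 + m))
y(U) = -2*(1 + U)²
(2809273 + (y(-4) + (367 - 1*(-220)))*Y(34, 11))*(4497974 + 426805) = (2809273 + (-2*(1 - 4)² + (367 - 1*(-220)))*(-29 - 1*34 + 29*11 + 34*11))*(4497974 + 426805) = (2809273 + (-2*(-3)² + (367 + 220))*(-29 - 34 + 319 + 374))*4924779 = (2809273 + (-2*9 + 587)*630)*4924779 = (2809273 + (-18 + 587)*630)*4924779 = (2809273 + 569*630)*4924779 = (2809273 + 358470)*4924779 = 3167743*4924779 = 15600434203797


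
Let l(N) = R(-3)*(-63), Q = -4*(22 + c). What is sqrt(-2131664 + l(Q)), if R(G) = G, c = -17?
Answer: 5*I*sqrt(85259) ≈ 1460.0*I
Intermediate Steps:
Q = -20 (Q = -4*(22 - 17) = -4*5 = -20)
l(N) = 189 (l(N) = -3*(-63) = 189)
sqrt(-2131664 + l(Q)) = sqrt(-2131664 + 189) = sqrt(-2131475) = 5*I*sqrt(85259)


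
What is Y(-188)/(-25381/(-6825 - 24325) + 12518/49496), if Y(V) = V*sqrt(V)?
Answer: -144929237600*I*sqrt(47)/411548419 ≈ -2414.3*I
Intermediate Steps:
Y(V) = V**(3/2)
Y(-188)/(-25381/(-6825 - 24325) + 12518/49496) = (-188)**(3/2)/(-25381/(-6825 - 24325) + 12518/49496) = (-376*I*sqrt(47))/(-25381/(-31150) + 12518*(1/49496)) = (-376*I*sqrt(47))/(-25381*(-1/31150) + 6259/24748) = (-376*I*sqrt(47))/(25381/31150 + 6259/24748) = (-376*I*sqrt(47))/(411548419/385450100) = -376*I*sqrt(47)*(385450100/411548419) = -144929237600*I*sqrt(47)/411548419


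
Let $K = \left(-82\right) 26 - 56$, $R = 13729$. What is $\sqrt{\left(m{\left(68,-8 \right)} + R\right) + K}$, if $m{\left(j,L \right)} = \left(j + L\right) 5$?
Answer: $\sqrt{11841} \approx 108.82$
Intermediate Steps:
$m{\left(j,L \right)} = 5 L + 5 j$ ($m{\left(j,L \right)} = \left(L + j\right) 5 = 5 L + 5 j$)
$K = -2188$ ($K = -2132 - 56 = -2188$)
$\sqrt{\left(m{\left(68,-8 \right)} + R\right) + K} = \sqrt{\left(\left(5 \left(-8\right) + 5 \cdot 68\right) + 13729\right) - 2188} = \sqrt{\left(\left(-40 + 340\right) + 13729\right) - 2188} = \sqrt{\left(300 + 13729\right) - 2188} = \sqrt{14029 - 2188} = \sqrt{11841}$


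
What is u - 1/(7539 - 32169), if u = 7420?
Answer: 182754601/24630 ≈ 7420.0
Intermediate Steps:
u - 1/(7539 - 32169) = 7420 - 1/(7539 - 32169) = 7420 - 1/(-24630) = 7420 - 1*(-1/24630) = 7420 + 1/24630 = 182754601/24630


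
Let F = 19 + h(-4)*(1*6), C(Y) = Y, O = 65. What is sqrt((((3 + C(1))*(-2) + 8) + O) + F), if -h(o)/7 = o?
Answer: 6*sqrt(7) ≈ 15.875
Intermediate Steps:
h(o) = -7*o
F = 187 (F = 19 + (-7*(-4))*(1*6) = 19 + 28*6 = 19 + 168 = 187)
sqrt((((3 + C(1))*(-2) + 8) + O) + F) = sqrt((((3 + 1)*(-2) + 8) + 65) + 187) = sqrt(((4*(-2) + 8) + 65) + 187) = sqrt(((-8 + 8) + 65) + 187) = sqrt((0 + 65) + 187) = sqrt(65 + 187) = sqrt(252) = 6*sqrt(7)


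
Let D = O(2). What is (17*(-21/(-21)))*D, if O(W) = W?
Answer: 34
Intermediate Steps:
D = 2
(17*(-21/(-21)))*D = (17*(-21/(-21)))*2 = (17*(-21*(-1/21)))*2 = (17*1)*2 = 17*2 = 34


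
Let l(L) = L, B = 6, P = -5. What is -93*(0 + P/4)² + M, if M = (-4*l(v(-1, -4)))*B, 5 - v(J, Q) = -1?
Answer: -4629/16 ≈ -289.31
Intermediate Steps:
v(J, Q) = 6 (v(J, Q) = 5 - 1*(-1) = 5 + 1 = 6)
M = -144 (M = -4*6*6 = -24*6 = -144)
-93*(0 + P/4)² + M = -93*(0 - 5/4)² - 144 = -93*(-5/4)² - 144 = -93*25/16 - 144 = -2325/16 - 144 = -4629/16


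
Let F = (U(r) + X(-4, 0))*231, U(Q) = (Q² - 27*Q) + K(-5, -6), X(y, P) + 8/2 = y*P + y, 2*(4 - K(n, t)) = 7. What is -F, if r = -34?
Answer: -954723/2 ≈ -4.7736e+5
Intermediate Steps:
K(n, t) = ½ (K(n, t) = 4 - ½*7 = 4 - 7/2 = ½)
X(y, P) = -4 + y + P*y (X(y, P) = -4 + (y*P + y) = -4 + (P*y + y) = -4 + (y + P*y) = -4 + y + P*y)
U(Q) = ½ + Q² - 27*Q (U(Q) = (Q² - 27*Q) + ½ = ½ + Q² - 27*Q)
F = 954723/2 (F = ((½ + (-34)² - 27*(-34)) + (-4 - 4 + 0*(-4)))*231 = ((½ + 1156 + 918) + (-4 - 4 + 0))*231 = (4149/2 - 8)*231 = (4133/2)*231 = 954723/2 ≈ 4.7736e+5)
-F = -1*954723/2 = -954723/2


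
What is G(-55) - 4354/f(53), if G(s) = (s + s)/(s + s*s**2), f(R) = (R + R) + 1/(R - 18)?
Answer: -230562359/5614743 ≈ -41.064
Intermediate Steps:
f(R) = 1/(-18 + R) + 2*R (f(R) = 2*R + 1/(-18 + R) = 1/(-18 + R) + 2*R)
G(s) = 2*s/(s + s**3) (G(s) = (2*s)/(s + s**3) = 2*s/(s + s**3))
G(-55) - 4354/f(53) = 2/(1 + (-55)**2) - 4354*(-18 + 53)/(1 - 36*53 + 2*53**2) = 2/(1 + 3025) - 4354*35/(1 - 1908 + 2*2809) = 2/3026 - 4354*35/(1 - 1908 + 5618) = 2*(1/3026) - 4354/((1/35)*3711) = 1/1513 - 4354/3711/35 = 1/1513 - 4354*35/3711 = 1/1513 - 152390/3711 = -230562359/5614743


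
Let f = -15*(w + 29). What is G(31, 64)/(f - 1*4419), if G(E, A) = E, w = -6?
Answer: -31/4764 ≈ -0.0065071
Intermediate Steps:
f = -345 (f = -15*(-6 + 29) = -15*23 = -345)
G(31, 64)/(f - 1*4419) = 31/(-345 - 1*4419) = 31/(-345 - 4419) = 31/(-4764) = 31*(-1/4764) = -31/4764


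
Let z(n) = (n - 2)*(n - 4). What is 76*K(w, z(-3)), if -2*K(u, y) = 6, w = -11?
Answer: -228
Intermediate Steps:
z(n) = (-4 + n)*(-2 + n) (z(n) = (-2 + n)*(-4 + n) = (-4 + n)*(-2 + n))
K(u, y) = -3 (K(u, y) = -½*6 = -3)
76*K(w, z(-3)) = 76*(-3) = -228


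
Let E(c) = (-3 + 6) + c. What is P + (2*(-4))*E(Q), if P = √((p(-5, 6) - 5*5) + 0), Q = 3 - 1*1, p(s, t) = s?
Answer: -40 + I*√30 ≈ -40.0 + 5.4772*I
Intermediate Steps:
Q = 2 (Q = 3 - 1 = 2)
P = I*√30 (P = √((-5 - 5*5) + 0) = √((-5 - 25) + 0) = √(-30 + 0) = √(-30) = I*√30 ≈ 5.4772*I)
E(c) = 3 + c
P + (2*(-4))*E(Q) = I*√30 + (2*(-4))*(3 + 2) = I*√30 - 8*5 = I*√30 - 40 = -40 + I*√30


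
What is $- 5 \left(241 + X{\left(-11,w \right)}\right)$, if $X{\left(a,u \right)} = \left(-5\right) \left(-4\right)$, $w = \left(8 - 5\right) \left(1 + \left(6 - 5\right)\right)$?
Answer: $-1305$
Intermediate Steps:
$w = 6$ ($w = 3 \left(1 + 1\right) = 3 \cdot 2 = 6$)
$X{\left(a,u \right)} = 20$
$- 5 \left(241 + X{\left(-11,w \right)}\right) = - 5 \left(241 + 20\right) = \left(-5\right) 261 = -1305$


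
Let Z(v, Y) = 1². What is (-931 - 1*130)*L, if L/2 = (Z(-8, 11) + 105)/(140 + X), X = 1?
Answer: -224932/141 ≈ -1595.3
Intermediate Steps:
Z(v, Y) = 1
L = 212/141 (L = 2*((1 + 105)/(140 + 1)) = 2*(106/141) = 212/141 ≈ 1.5035)
(-931 - 1*130)*L = (-931 - 1*130)*(212/141) = (-931 - 130)*(212/141) = -1061*212/141 = -224932/141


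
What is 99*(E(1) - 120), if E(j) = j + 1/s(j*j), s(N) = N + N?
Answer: -23463/2 ≈ -11732.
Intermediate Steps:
s(N) = 2*N
E(j) = j + 1/(2*j²) (E(j) = j + 1/(2*(j*j)) = j + 1/(2*j²))
99*(E(1) - 120) = 99*((1 + (½)/1²) - 120) = 99*((1 + (½)*1) - 120) = 99*((1 + ½) - 120) = 99*(3/2 - 120) = 99*(-237/2) = -23463/2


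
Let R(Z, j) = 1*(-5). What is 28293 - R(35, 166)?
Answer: 28298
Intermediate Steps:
R(Z, j) = -5
28293 - R(35, 166) = 28293 - 1*(-5) = 28293 + 5 = 28298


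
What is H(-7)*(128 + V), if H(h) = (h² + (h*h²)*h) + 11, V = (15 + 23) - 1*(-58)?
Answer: 551264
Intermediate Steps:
V = 96 (V = 38 + 58 = 96)
H(h) = 11 + h² + h⁴ (H(h) = (h² + h³*h) + 11 = (h² + h⁴) + 11 = 11 + h² + h⁴)
H(-7)*(128 + V) = (11 + (-7)² + (-7)⁴)*(128 + 96) = (11 + 49 + 2401)*224 = 2461*224 = 551264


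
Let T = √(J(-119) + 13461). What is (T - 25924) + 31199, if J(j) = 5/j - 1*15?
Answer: 5275 + √190408211/119 ≈ 5391.0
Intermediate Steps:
J(j) = -15 + 5/j (J(j) = 5/j - 15 = -15 + 5/j)
T = √190408211/119 (T = √((-15 + 5/(-119)) + 13461) = √((-15 + 5*(-1/119)) + 13461) = √((-15 - 5/119) + 13461) = √(-1790/119 + 13461) = √(1600069/119) = √190408211/119 ≈ 115.96)
(T - 25924) + 31199 = (√190408211/119 - 25924) + 31199 = (-25924 + √190408211/119) + 31199 = 5275 + √190408211/119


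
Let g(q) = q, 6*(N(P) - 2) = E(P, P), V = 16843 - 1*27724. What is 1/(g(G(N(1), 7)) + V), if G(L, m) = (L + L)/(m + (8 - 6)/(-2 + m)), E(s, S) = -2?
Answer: -111/1207741 ≈ -9.1907e-5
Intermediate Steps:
V = -10881 (V = 16843 - 27724 = -10881)
N(P) = 5/3 (N(P) = 2 + (1/6)*(-2) = 2 - 1/3 = 5/3)
G(L, m) = 2*L/(m + 2/(-2 + m)) (G(L, m) = (2*L)/(m + 2/(-2 + m)) = 2*L/(m + 2/(-2 + m)))
1/(g(G(N(1), 7)) + V) = 1/(2*(5/3)*(-2 + 7)/(2 + 7**2 - 2*7) - 10881) = 1/(2*(5/3)*5/(2 + 49 - 14) - 10881) = 1/(2*(5/3)*5/37 - 10881) = 1/(2*(5/3)*(1/37)*5 - 10881) = 1/(50/111 - 10881) = 1/(-1207741/111) = -111/1207741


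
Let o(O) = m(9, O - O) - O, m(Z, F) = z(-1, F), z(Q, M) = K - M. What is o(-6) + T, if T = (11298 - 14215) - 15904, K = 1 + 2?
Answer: -18812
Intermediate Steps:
K = 3
z(Q, M) = 3 - M
m(Z, F) = 3 - F
T = -18821 (T = -2917 - 15904 = -18821)
o(O) = 3 - O (o(O) = (3 - (O - O)) - O = (3 - 1*0) - O = (3 + 0) - O = 3 - O)
o(-6) + T = (3 - 1*(-6)) - 18821 = (3 + 6) - 18821 = 9 - 18821 = -18812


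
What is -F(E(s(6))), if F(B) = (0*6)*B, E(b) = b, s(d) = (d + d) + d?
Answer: 0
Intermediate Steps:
s(d) = 3*d (s(d) = 2*d + d = 3*d)
F(B) = 0 (F(B) = 0*B = 0)
-F(E(s(6))) = -1*0 = 0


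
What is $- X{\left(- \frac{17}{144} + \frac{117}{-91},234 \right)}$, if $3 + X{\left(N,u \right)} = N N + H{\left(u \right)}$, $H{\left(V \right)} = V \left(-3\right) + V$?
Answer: $\frac{476563919}{1016064} \approx 469.03$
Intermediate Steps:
$H{\left(V \right)} = - 2 V$ ($H{\left(V \right)} = - 3 V + V = - 2 V$)
$X{\left(N,u \right)} = -3 + N^{2} - 2 u$ ($X{\left(N,u \right)} = -3 + \left(N N - 2 u\right) = -3 + \left(N^{2} - 2 u\right) = -3 + N^{2} - 2 u$)
$- X{\left(- \frac{17}{144} + \frac{117}{-91},234 \right)} = - (-3 + \left(- \frac{17}{144} + \frac{117}{-91}\right)^{2} - 468) = - (-3 + \left(\left(-17\right) \frac{1}{144} + 117 \left(- \frac{1}{91}\right)\right)^{2} - 468) = - (-3 + \left(- \frac{17}{144} - \frac{9}{7}\right)^{2} - 468) = - (-3 + \left(- \frac{1415}{1008}\right)^{2} - 468) = - (-3 + \frac{2002225}{1016064} - 468) = \left(-1\right) \left(- \frac{476563919}{1016064}\right) = \frac{476563919}{1016064}$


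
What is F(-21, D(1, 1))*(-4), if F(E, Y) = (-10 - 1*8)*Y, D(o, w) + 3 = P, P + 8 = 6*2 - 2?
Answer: -72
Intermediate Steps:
P = 2 (P = -8 + (6*2 - 2) = -8 + (12 - 2) = -8 + 10 = 2)
D(o, w) = -1 (D(o, w) = -3 + 2 = -1)
F(E, Y) = -18*Y (F(E, Y) = (-10 - 8)*Y = -18*Y)
F(-21, D(1, 1))*(-4) = -18*(-1)*(-4) = 18*(-4) = -72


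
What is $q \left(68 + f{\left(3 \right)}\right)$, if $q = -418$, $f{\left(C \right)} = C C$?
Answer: $-32186$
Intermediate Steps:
$f{\left(C \right)} = C^{2}$
$q \left(68 + f{\left(3 \right)}\right) = - 418 \left(68 + 3^{2}\right) = - 418 \left(68 + 9\right) = \left(-418\right) 77 = -32186$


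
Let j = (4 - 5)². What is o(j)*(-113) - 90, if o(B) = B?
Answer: -203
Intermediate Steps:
j = 1 (j = (-1)² = 1)
o(j)*(-113) - 90 = 1*(-113) - 90 = -113 - 90 = -203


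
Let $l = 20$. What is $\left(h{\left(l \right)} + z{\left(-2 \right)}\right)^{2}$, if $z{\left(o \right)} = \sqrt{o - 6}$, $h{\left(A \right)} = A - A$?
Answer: $-8$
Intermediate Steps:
$h{\left(A \right)} = 0$
$z{\left(o \right)} = \sqrt{-6 + o}$
$\left(h{\left(l \right)} + z{\left(-2 \right)}\right)^{2} = \left(0 + \sqrt{-6 - 2}\right)^{2} = \left(0 + \sqrt{-8}\right)^{2} = \left(0 + 2 i \sqrt{2}\right)^{2} = \left(2 i \sqrt{2}\right)^{2} = -8$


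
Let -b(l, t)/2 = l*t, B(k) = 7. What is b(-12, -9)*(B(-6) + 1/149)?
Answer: -225504/149 ≈ -1513.4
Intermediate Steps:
b(l, t) = -2*l*t
b(-12, -9)*(B(-6) + 1/149) = (-2*(-12)*(-9))*(7 + 1/149) = -216*(7 + 1/149) = -216*1044/149 = -225504/149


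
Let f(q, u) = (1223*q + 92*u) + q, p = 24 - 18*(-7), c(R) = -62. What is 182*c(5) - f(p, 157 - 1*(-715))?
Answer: -275108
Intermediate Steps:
p = 150 (p = 24 + 126 = 150)
f(q, u) = 92*u + 1224*q (f(q, u) = (92*u + 1223*q) + q = 92*u + 1224*q)
182*c(5) - f(p, 157 - 1*(-715)) = 182*(-62) - (92*(157 - 1*(-715)) + 1224*150) = -11284 - (92*(157 + 715) + 183600) = -11284 - (92*872 + 183600) = -11284 - (80224 + 183600) = -11284 - 1*263824 = -11284 - 263824 = -275108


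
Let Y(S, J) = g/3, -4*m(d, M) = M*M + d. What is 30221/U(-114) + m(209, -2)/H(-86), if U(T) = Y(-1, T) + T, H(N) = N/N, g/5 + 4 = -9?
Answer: -449343/1628 ≈ -276.01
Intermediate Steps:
g = -65 (g = -20 + 5*(-9) = -20 - 45 = -65)
H(N) = 1
m(d, M) = -d/4 - M²/4 (m(d, M) = -(M*M + d)/4 = -(M² + d)/4 = -(d + M²)/4 = -d/4 - M²/4)
Y(S, J) = -65/3
U(T) = -65/3 + T
30221/U(-114) + m(209, -2)/H(-86) = 30221/(-65/3 - 114) + (-¼*209 - ¼*(-2)²)/1 = 30221/(-407/3) + (-209/4 - ¼*4)*1 = 30221*(-3/407) + (-209/4 - 1)*1 = -90663/407 - 213/4*1 = -90663/407 - 213/4 = -449343/1628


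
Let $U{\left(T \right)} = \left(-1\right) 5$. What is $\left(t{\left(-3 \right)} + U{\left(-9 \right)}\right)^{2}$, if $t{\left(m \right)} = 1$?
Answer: $16$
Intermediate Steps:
$U{\left(T \right)} = -5$
$\left(t{\left(-3 \right)} + U{\left(-9 \right)}\right)^{2} = \left(1 - 5\right)^{2} = \left(-4\right)^{2} = 16$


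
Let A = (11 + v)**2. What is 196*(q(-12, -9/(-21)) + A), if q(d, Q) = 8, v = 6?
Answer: 58212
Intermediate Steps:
A = 289 (A = (11 + 6)**2 = 17**2 = 289)
196*(q(-12, -9/(-21)) + A) = 196*(8 + 289) = 196*297 = 58212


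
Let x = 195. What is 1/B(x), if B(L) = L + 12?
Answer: 1/207 ≈ 0.0048309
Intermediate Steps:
B(L) = 12 + L
1/B(x) = 1/(12 + 195) = 1/207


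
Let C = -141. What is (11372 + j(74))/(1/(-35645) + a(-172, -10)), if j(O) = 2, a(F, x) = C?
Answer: -202713115/2512973 ≈ -80.667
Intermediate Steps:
a(F, x) = -141
(11372 + j(74))/(1/(-35645) + a(-172, -10)) = (11372 + 2)/(1/(-35645) - 141) = 11374/(-1/35645 - 141) = 11374/(-5025946/35645) = 11374*(-35645/5025946) = -202713115/2512973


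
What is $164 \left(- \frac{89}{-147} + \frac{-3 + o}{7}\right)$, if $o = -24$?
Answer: $- \frac{78392}{147} \approx -533.28$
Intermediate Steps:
$164 \left(- \frac{89}{-147} + \frac{-3 + o}{7}\right) = 164 \left(- \frac{89}{-147} + \frac{-3 - 24}{7}\right) = 164 \left(\left(-89\right) \left(- \frac{1}{147}\right) - \frac{27}{7}\right) = 164 \left(\frac{89}{147} - \frac{27}{7}\right) = 164 \left(- \frac{478}{147}\right) = - \frac{78392}{147}$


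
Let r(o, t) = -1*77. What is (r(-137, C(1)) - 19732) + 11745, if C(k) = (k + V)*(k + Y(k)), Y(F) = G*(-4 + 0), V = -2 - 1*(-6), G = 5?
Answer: -8064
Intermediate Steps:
V = 4 (V = -2 + 6 = 4)
Y(F) = -20 (Y(F) = 5*(-4 + 0) = 5*(-4) = -20)
C(k) = (-20 + k)*(4 + k) (C(k) = (k + 4)*(k - 20) = (4 + k)*(-20 + k) = (-20 + k)*(4 + k))
r(o, t) = -77
(r(-137, C(1)) - 19732) + 11745 = (-77 - 19732) + 11745 = -19809 + 11745 = -8064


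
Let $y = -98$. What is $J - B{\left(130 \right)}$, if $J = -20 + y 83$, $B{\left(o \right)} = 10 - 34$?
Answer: $-8130$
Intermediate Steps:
$B{\left(o \right)} = -24$ ($B{\left(o \right)} = 10 - 34 = -24$)
$J = -8154$ ($J = -20 - 8134 = -8154$)
$J - B{\left(130 \right)} = -8154 - -24 = -8154 + 24 = -8130$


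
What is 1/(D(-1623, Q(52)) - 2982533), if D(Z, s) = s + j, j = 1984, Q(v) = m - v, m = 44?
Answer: -1/2980557 ≈ -3.3551e-7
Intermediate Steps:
Q(v) = 44 - v
D(Z, s) = 1984 + s (D(Z, s) = s + 1984 = 1984 + s)
1/(D(-1623, Q(52)) - 2982533) = 1/((1984 + (44 - 1*52)) - 2982533) = 1/((1984 + (44 - 52)) - 2982533) = 1/((1984 - 8) - 2982533) = 1/(1976 - 2982533) = 1/(-2980557) = -1/2980557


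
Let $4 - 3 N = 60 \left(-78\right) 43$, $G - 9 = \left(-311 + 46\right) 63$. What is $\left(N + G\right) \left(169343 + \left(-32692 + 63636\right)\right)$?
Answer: $\frac{30280590382}{3} \approx 1.0094 \cdot 10^{10}$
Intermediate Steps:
$G = -16686$ ($G = 9 + \left(-311 + 46\right) 63 = 9 - 16695 = -16686$)
$N = \frac{201244}{3}$ ($N = \frac{4}{3} - \frac{60 \left(-78\right) 43}{3} = \frac{4}{3} - \frac{\left(-4680\right) 43}{3} = \frac{4}{3} - -67080 = \frac{4}{3} + 67080 = \frac{201244}{3} \approx 67081.0$)
$\left(N + G\right) \left(169343 + \left(-32692 + 63636\right)\right) = \left(\frac{201244}{3} - 16686\right) \left(169343 + \left(-32692 + 63636\right)\right) = \frac{151186 \left(169343 + 30944\right)}{3} = \frac{151186}{3} \cdot 200287 = \frac{30280590382}{3}$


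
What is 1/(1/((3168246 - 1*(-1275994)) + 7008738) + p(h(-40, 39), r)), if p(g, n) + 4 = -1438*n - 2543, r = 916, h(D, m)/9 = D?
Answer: -11452978/15115124980389 ≈ -7.5772e-7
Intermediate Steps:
h(D, m) = 9*D
p(g, n) = -2547 - 1438*n (p(g, n) = -4 + (-1438*n - 2543) = -4 + (-2543 - 1438*n) = -2547 - 1438*n)
1/(1/((3168246 - 1*(-1275994)) + 7008738) + p(h(-40, 39), r)) = 1/(1/((3168246 - 1*(-1275994)) + 7008738) + (-2547 - 1438*916)) = 1/(1/((3168246 + 1275994) + 7008738) + (-2547 - 1317208)) = 1/(1/(4444240 + 7008738) - 1319755) = 1/(1/11452978 - 1319755) = 1/(-15115124980389/11452978) = -11452978/15115124980389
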